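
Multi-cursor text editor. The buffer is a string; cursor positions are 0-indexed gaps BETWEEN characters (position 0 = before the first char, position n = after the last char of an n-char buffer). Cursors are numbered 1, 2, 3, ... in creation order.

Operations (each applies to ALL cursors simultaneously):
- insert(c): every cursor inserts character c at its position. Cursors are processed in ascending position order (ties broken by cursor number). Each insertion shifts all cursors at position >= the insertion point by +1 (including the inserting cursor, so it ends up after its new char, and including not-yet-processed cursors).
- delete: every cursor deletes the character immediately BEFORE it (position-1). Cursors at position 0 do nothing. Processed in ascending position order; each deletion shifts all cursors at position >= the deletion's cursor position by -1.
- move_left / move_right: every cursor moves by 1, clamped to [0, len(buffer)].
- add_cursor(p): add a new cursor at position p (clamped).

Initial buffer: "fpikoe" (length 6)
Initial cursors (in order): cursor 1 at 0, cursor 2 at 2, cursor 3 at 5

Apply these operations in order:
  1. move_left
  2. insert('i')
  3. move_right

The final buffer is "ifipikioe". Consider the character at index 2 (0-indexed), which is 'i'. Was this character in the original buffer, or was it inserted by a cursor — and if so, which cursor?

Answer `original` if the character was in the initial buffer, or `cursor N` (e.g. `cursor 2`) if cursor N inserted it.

After op 1 (move_left): buffer="fpikoe" (len 6), cursors c1@0 c2@1 c3@4, authorship ......
After op 2 (insert('i')): buffer="ifipikioe" (len 9), cursors c1@1 c2@3 c3@7, authorship 1.2...3..
After op 3 (move_right): buffer="ifipikioe" (len 9), cursors c1@2 c2@4 c3@8, authorship 1.2...3..
Authorship (.=original, N=cursor N): 1 . 2 . . . 3 . .
Index 2: author = 2

Answer: cursor 2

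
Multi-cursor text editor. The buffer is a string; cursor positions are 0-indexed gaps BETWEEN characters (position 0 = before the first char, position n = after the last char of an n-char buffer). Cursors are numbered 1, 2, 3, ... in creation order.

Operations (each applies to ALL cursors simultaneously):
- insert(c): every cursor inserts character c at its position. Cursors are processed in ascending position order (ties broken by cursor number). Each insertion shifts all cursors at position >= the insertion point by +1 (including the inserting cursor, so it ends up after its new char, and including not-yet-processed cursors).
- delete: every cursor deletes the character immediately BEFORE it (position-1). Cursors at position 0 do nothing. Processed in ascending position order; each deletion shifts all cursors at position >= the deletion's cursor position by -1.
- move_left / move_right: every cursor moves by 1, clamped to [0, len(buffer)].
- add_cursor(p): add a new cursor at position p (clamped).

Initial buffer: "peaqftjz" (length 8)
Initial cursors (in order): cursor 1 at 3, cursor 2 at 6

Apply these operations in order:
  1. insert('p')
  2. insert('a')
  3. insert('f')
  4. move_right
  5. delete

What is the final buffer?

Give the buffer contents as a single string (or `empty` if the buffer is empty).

Answer: peapafftpafz

Derivation:
After op 1 (insert('p')): buffer="peapqftpjz" (len 10), cursors c1@4 c2@8, authorship ...1...2..
After op 2 (insert('a')): buffer="peapaqftpajz" (len 12), cursors c1@5 c2@10, authorship ...11...22..
After op 3 (insert('f')): buffer="peapafqftpafjz" (len 14), cursors c1@6 c2@12, authorship ...111...222..
After op 4 (move_right): buffer="peapafqftpafjz" (len 14), cursors c1@7 c2@13, authorship ...111...222..
After op 5 (delete): buffer="peapafftpafz" (len 12), cursors c1@6 c2@11, authorship ...111..222.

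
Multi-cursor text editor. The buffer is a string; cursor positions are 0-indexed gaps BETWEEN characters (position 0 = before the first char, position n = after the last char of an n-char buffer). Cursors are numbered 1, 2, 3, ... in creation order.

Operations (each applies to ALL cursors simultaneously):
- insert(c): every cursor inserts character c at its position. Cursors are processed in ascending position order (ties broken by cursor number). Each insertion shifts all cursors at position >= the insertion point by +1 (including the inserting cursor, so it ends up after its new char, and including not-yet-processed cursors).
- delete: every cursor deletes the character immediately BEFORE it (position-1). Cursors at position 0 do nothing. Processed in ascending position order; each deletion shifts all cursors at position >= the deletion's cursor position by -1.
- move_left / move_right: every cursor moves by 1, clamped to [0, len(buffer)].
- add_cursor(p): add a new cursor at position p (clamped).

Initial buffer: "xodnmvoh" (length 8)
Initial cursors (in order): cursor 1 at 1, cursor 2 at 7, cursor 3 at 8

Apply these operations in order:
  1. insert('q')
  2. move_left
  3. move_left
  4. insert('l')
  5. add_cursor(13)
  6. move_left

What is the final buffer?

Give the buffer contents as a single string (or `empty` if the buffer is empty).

Answer: lxqodnmvloqlhq

Derivation:
After op 1 (insert('q')): buffer="xqodnmvoqhq" (len 11), cursors c1@2 c2@9 c3@11, authorship .1......2.3
After op 2 (move_left): buffer="xqodnmvoqhq" (len 11), cursors c1@1 c2@8 c3@10, authorship .1......2.3
After op 3 (move_left): buffer="xqodnmvoqhq" (len 11), cursors c1@0 c2@7 c3@9, authorship .1......2.3
After op 4 (insert('l')): buffer="lxqodnmvloqlhq" (len 14), cursors c1@1 c2@9 c3@12, authorship 1.1.....2.23.3
After op 5 (add_cursor(13)): buffer="lxqodnmvloqlhq" (len 14), cursors c1@1 c2@9 c3@12 c4@13, authorship 1.1.....2.23.3
After op 6 (move_left): buffer="lxqodnmvloqlhq" (len 14), cursors c1@0 c2@8 c3@11 c4@12, authorship 1.1.....2.23.3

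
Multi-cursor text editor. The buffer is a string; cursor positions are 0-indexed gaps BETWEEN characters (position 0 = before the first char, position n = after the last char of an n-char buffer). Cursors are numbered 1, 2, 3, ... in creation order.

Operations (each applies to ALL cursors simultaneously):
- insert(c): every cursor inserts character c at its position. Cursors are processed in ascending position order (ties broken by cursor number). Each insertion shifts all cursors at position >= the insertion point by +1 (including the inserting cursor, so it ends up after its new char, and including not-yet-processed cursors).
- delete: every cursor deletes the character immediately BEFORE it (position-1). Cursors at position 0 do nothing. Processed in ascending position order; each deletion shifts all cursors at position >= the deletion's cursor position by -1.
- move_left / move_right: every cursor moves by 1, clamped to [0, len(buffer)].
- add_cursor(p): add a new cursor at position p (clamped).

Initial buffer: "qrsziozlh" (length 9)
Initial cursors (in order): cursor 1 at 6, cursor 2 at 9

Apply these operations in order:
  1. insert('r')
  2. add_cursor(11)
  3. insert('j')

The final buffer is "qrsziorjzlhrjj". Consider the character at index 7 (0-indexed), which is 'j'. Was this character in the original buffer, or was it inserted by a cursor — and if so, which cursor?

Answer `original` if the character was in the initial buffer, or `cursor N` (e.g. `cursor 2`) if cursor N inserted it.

After op 1 (insert('r')): buffer="qrsziorzlhr" (len 11), cursors c1@7 c2@11, authorship ......1...2
After op 2 (add_cursor(11)): buffer="qrsziorzlhr" (len 11), cursors c1@7 c2@11 c3@11, authorship ......1...2
After op 3 (insert('j')): buffer="qrsziorjzlhrjj" (len 14), cursors c1@8 c2@14 c3@14, authorship ......11...223
Authorship (.=original, N=cursor N): . . . . . . 1 1 . . . 2 2 3
Index 7: author = 1

Answer: cursor 1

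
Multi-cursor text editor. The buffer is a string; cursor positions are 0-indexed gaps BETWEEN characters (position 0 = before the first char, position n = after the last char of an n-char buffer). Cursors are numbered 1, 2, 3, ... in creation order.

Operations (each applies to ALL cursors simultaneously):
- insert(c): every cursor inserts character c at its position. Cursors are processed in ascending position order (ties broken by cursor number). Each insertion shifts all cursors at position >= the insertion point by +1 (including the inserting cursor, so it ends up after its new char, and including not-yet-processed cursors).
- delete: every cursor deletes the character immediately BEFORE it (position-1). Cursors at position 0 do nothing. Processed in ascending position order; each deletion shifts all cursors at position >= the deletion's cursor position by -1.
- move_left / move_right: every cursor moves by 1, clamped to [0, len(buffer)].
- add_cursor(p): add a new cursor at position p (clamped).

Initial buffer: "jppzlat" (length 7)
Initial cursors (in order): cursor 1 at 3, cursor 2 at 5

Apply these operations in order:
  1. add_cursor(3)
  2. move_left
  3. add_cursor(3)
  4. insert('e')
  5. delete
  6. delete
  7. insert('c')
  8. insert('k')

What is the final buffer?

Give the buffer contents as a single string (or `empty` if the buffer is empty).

After op 1 (add_cursor(3)): buffer="jppzlat" (len 7), cursors c1@3 c3@3 c2@5, authorship .......
After op 2 (move_left): buffer="jppzlat" (len 7), cursors c1@2 c3@2 c2@4, authorship .......
After op 3 (add_cursor(3)): buffer="jppzlat" (len 7), cursors c1@2 c3@2 c4@3 c2@4, authorship .......
After op 4 (insert('e')): buffer="jpeepezelat" (len 11), cursors c1@4 c3@4 c4@6 c2@8, authorship ..13.4.2...
After op 5 (delete): buffer="jppzlat" (len 7), cursors c1@2 c3@2 c4@3 c2@4, authorship .......
After op 6 (delete): buffer="lat" (len 3), cursors c1@0 c2@0 c3@0 c4@0, authorship ...
After op 7 (insert('c')): buffer="cccclat" (len 7), cursors c1@4 c2@4 c3@4 c4@4, authorship 1234...
After op 8 (insert('k')): buffer="cccckkkklat" (len 11), cursors c1@8 c2@8 c3@8 c4@8, authorship 12341234...

Answer: cccckkkklat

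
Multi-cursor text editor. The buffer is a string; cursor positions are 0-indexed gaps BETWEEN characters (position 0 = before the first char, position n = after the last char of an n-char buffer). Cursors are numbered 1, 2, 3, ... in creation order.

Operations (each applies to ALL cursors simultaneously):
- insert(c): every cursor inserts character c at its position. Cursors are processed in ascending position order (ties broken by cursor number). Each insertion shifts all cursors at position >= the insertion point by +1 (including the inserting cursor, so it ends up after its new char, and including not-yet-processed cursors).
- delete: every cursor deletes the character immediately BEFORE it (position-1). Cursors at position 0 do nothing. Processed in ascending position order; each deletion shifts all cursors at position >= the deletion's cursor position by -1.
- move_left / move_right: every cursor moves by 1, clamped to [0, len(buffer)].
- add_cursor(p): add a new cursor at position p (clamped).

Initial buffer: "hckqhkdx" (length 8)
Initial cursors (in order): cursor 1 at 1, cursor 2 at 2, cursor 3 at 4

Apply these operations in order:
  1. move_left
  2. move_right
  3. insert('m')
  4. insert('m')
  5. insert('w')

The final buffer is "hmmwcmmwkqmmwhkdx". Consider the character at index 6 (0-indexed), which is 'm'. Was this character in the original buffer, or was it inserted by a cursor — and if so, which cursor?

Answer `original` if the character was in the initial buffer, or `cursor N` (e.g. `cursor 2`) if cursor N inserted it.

Answer: cursor 2

Derivation:
After op 1 (move_left): buffer="hckqhkdx" (len 8), cursors c1@0 c2@1 c3@3, authorship ........
After op 2 (move_right): buffer="hckqhkdx" (len 8), cursors c1@1 c2@2 c3@4, authorship ........
After op 3 (insert('m')): buffer="hmcmkqmhkdx" (len 11), cursors c1@2 c2@4 c3@7, authorship .1.2..3....
After op 4 (insert('m')): buffer="hmmcmmkqmmhkdx" (len 14), cursors c1@3 c2@6 c3@10, authorship .11.22..33....
After op 5 (insert('w')): buffer="hmmwcmmwkqmmwhkdx" (len 17), cursors c1@4 c2@8 c3@13, authorship .111.222..333....
Authorship (.=original, N=cursor N): . 1 1 1 . 2 2 2 . . 3 3 3 . . . .
Index 6: author = 2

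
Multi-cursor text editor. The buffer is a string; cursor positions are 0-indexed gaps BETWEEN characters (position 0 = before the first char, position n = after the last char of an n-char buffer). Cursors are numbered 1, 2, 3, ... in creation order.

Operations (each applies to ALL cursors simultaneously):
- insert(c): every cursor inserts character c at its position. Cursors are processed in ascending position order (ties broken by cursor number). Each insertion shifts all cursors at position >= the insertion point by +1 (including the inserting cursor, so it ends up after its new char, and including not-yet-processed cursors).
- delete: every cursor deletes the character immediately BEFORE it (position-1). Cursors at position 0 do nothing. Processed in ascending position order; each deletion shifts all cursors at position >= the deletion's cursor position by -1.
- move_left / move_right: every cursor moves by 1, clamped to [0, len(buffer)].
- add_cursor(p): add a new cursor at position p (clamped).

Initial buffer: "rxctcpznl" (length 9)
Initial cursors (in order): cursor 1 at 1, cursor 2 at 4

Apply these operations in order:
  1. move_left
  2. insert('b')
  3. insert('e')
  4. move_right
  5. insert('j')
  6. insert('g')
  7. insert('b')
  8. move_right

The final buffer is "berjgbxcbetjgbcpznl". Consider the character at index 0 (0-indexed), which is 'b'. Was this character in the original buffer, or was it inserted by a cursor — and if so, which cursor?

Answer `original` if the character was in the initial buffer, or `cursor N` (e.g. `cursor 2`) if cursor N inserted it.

After op 1 (move_left): buffer="rxctcpznl" (len 9), cursors c1@0 c2@3, authorship .........
After op 2 (insert('b')): buffer="brxcbtcpznl" (len 11), cursors c1@1 c2@5, authorship 1...2......
After op 3 (insert('e')): buffer="berxcbetcpznl" (len 13), cursors c1@2 c2@7, authorship 11...22......
After op 4 (move_right): buffer="berxcbetcpznl" (len 13), cursors c1@3 c2@8, authorship 11...22......
After op 5 (insert('j')): buffer="berjxcbetjcpznl" (len 15), cursors c1@4 c2@10, authorship 11.1..22.2.....
After op 6 (insert('g')): buffer="berjgxcbetjgcpznl" (len 17), cursors c1@5 c2@12, authorship 11.11..22.22.....
After op 7 (insert('b')): buffer="berjgbxcbetjgbcpznl" (len 19), cursors c1@6 c2@14, authorship 11.111..22.222.....
After op 8 (move_right): buffer="berjgbxcbetjgbcpznl" (len 19), cursors c1@7 c2@15, authorship 11.111..22.222.....
Authorship (.=original, N=cursor N): 1 1 . 1 1 1 . . 2 2 . 2 2 2 . . . . .
Index 0: author = 1

Answer: cursor 1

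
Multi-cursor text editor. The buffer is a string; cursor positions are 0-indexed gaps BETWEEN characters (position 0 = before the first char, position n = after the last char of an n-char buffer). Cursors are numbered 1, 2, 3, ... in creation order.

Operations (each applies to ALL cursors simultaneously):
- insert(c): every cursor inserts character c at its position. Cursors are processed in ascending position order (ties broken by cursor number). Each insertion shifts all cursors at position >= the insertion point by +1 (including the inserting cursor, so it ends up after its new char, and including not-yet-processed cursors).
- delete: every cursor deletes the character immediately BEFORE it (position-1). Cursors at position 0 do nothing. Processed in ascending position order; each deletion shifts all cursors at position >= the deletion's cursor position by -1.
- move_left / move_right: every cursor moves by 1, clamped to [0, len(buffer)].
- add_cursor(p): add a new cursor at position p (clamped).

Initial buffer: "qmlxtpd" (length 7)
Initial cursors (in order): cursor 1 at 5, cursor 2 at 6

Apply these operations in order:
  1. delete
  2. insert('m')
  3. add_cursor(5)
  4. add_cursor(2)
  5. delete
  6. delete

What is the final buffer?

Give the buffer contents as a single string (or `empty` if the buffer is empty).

After op 1 (delete): buffer="qmlxd" (len 5), cursors c1@4 c2@4, authorship .....
After op 2 (insert('m')): buffer="qmlxmmd" (len 7), cursors c1@6 c2@6, authorship ....12.
After op 3 (add_cursor(5)): buffer="qmlxmmd" (len 7), cursors c3@5 c1@6 c2@6, authorship ....12.
After op 4 (add_cursor(2)): buffer="qmlxmmd" (len 7), cursors c4@2 c3@5 c1@6 c2@6, authorship ....12.
After op 5 (delete): buffer="qld" (len 3), cursors c4@1 c1@2 c2@2 c3@2, authorship ...
After op 6 (delete): buffer="d" (len 1), cursors c1@0 c2@0 c3@0 c4@0, authorship .

Answer: d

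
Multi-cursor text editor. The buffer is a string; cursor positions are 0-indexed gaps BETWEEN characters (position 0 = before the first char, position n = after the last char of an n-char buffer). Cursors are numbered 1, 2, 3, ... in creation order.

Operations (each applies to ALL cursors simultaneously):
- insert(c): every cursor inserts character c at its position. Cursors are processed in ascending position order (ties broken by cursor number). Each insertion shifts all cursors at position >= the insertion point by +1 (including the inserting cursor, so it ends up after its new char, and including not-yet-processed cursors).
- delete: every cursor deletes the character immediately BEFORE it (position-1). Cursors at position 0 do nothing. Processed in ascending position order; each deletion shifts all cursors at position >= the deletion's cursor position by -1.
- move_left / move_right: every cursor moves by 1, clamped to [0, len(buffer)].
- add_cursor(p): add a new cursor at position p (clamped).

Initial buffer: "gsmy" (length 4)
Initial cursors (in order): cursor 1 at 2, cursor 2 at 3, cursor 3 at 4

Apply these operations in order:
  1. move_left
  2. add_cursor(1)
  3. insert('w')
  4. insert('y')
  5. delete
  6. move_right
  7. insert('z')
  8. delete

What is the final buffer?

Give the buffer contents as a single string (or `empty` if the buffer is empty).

After op 1 (move_left): buffer="gsmy" (len 4), cursors c1@1 c2@2 c3@3, authorship ....
After op 2 (add_cursor(1)): buffer="gsmy" (len 4), cursors c1@1 c4@1 c2@2 c3@3, authorship ....
After op 3 (insert('w')): buffer="gwwswmwy" (len 8), cursors c1@3 c4@3 c2@5 c3@7, authorship .14.2.3.
After op 4 (insert('y')): buffer="gwwyyswymwyy" (len 12), cursors c1@5 c4@5 c2@8 c3@11, authorship .1414.22.33.
After op 5 (delete): buffer="gwwswmwy" (len 8), cursors c1@3 c4@3 c2@5 c3@7, authorship .14.2.3.
After op 6 (move_right): buffer="gwwswmwy" (len 8), cursors c1@4 c4@4 c2@6 c3@8, authorship .14.2.3.
After op 7 (insert('z')): buffer="gwwszzwmzwyz" (len 12), cursors c1@6 c4@6 c2@9 c3@12, authorship .14.142.23.3
After op 8 (delete): buffer="gwwswmwy" (len 8), cursors c1@4 c4@4 c2@6 c3@8, authorship .14.2.3.

Answer: gwwswmwy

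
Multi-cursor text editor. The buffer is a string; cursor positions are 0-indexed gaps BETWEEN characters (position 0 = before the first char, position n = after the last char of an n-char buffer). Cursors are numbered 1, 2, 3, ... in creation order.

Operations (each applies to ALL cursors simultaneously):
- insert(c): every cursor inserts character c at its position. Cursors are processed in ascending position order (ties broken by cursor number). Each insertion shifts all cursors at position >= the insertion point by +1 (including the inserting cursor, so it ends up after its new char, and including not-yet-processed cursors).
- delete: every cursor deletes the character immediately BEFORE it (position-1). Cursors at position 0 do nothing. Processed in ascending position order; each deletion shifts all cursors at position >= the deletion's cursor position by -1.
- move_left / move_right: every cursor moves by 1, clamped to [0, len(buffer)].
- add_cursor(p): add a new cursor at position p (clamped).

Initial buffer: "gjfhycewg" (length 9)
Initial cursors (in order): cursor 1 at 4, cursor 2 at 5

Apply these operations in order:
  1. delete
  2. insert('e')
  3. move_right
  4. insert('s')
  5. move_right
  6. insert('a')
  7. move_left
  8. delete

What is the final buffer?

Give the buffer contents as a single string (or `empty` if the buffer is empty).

Answer: gjfeecssawg

Derivation:
After op 1 (delete): buffer="gjfcewg" (len 7), cursors c1@3 c2@3, authorship .......
After op 2 (insert('e')): buffer="gjfeecewg" (len 9), cursors c1@5 c2@5, authorship ...12....
After op 3 (move_right): buffer="gjfeecewg" (len 9), cursors c1@6 c2@6, authorship ...12....
After op 4 (insert('s')): buffer="gjfeecssewg" (len 11), cursors c1@8 c2@8, authorship ...12.12...
After op 5 (move_right): buffer="gjfeecssewg" (len 11), cursors c1@9 c2@9, authorship ...12.12...
After op 6 (insert('a')): buffer="gjfeecsseaawg" (len 13), cursors c1@11 c2@11, authorship ...12.12.12..
After op 7 (move_left): buffer="gjfeecsseaawg" (len 13), cursors c1@10 c2@10, authorship ...12.12.12..
After op 8 (delete): buffer="gjfeecssawg" (len 11), cursors c1@8 c2@8, authorship ...12.122..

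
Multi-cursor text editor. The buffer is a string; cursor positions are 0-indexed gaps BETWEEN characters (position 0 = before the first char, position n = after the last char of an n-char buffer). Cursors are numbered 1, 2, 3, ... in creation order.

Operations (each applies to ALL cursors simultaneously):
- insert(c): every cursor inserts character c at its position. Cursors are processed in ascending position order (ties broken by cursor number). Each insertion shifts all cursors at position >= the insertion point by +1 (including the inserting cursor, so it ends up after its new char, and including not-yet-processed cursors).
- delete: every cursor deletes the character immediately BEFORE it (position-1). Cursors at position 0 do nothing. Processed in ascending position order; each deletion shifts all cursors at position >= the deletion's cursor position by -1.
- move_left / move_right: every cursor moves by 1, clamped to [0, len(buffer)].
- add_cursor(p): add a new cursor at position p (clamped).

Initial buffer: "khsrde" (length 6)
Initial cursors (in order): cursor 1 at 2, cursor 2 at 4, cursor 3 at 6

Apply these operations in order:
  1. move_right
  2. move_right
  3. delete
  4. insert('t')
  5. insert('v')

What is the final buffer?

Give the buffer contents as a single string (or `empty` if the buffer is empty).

After op 1 (move_right): buffer="khsrde" (len 6), cursors c1@3 c2@5 c3@6, authorship ......
After op 2 (move_right): buffer="khsrde" (len 6), cursors c1@4 c2@6 c3@6, authorship ......
After op 3 (delete): buffer="khs" (len 3), cursors c1@3 c2@3 c3@3, authorship ...
After op 4 (insert('t')): buffer="khsttt" (len 6), cursors c1@6 c2@6 c3@6, authorship ...123
After op 5 (insert('v')): buffer="khstttvvv" (len 9), cursors c1@9 c2@9 c3@9, authorship ...123123

Answer: khstttvvv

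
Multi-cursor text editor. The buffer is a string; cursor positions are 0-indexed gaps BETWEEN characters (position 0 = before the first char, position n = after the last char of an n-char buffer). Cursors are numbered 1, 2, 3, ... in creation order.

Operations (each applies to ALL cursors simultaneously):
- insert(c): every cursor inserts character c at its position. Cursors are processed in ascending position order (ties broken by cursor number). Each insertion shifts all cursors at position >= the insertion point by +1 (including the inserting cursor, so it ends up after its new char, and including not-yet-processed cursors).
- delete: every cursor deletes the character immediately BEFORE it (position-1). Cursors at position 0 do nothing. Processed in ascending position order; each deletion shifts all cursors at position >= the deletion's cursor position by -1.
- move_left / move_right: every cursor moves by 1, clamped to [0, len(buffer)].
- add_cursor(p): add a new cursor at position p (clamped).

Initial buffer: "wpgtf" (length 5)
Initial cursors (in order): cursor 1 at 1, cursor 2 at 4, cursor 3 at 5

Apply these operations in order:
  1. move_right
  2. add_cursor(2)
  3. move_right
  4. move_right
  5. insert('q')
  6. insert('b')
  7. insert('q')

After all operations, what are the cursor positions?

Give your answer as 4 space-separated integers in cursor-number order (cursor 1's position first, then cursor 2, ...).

After op 1 (move_right): buffer="wpgtf" (len 5), cursors c1@2 c2@5 c3@5, authorship .....
After op 2 (add_cursor(2)): buffer="wpgtf" (len 5), cursors c1@2 c4@2 c2@5 c3@5, authorship .....
After op 3 (move_right): buffer="wpgtf" (len 5), cursors c1@3 c4@3 c2@5 c3@5, authorship .....
After op 4 (move_right): buffer="wpgtf" (len 5), cursors c1@4 c4@4 c2@5 c3@5, authorship .....
After op 5 (insert('q')): buffer="wpgtqqfqq" (len 9), cursors c1@6 c4@6 c2@9 c3@9, authorship ....14.23
After op 6 (insert('b')): buffer="wpgtqqbbfqqbb" (len 13), cursors c1@8 c4@8 c2@13 c3@13, authorship ....1414.2323
After op 7 (insert('q')): buffer="wpgtqqbbqqfqqbbqq" (len 17), cursors c1@10 c4@10 c2@17 c3@17, authorship ....141414.232323

Answer: 10 17 17 10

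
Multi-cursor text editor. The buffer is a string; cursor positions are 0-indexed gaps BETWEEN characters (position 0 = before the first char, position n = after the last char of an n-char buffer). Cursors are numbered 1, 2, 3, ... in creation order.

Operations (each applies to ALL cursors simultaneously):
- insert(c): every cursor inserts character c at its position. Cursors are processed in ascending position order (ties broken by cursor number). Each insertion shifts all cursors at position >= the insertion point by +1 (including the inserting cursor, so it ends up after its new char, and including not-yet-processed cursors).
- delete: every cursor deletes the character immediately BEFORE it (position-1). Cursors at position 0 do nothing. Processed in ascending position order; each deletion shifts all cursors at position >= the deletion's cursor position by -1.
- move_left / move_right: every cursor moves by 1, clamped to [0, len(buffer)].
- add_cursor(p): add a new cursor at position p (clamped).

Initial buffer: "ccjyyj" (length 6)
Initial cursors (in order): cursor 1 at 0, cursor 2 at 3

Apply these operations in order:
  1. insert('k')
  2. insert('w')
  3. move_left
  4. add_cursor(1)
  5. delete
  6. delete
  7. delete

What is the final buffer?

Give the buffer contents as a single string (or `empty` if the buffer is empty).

After op 1 (insert('k')): buffer="kccjkyyj" (len 8), cursors c1@1 c2@5, authorship 1...2...
After op 2 (insert('w')): buffer="kwccjkwyyj" (len 10), cursors c1@2 c2@7, authorship 11...22...
After op 3 (move_left): buffer="kwccjkwyyj" (len 10), cursors c1@1 c2@6, authorship 11...22...
After op 4 (add_cursor(1)): buffer="kwccjkwyyj" (len 10), cursors c1@1 c3@1 c2@6, authorship 11...22...
After op 5 (delete): buffer="wccjwyyj" (len 8), cursors c1@0 c3@0 c2@4, authorship 1...2...
After op 6 (delete): buffer="wccwyyj" (len 7), cursors c1@0 c3@0 c2@3, authorship 1..2...
After op 7 (delete): buffer="wcwyyj" (len 6), cursors c1@0 c3@0 c2@2, authorship 1.2...

Answer: wcwyyj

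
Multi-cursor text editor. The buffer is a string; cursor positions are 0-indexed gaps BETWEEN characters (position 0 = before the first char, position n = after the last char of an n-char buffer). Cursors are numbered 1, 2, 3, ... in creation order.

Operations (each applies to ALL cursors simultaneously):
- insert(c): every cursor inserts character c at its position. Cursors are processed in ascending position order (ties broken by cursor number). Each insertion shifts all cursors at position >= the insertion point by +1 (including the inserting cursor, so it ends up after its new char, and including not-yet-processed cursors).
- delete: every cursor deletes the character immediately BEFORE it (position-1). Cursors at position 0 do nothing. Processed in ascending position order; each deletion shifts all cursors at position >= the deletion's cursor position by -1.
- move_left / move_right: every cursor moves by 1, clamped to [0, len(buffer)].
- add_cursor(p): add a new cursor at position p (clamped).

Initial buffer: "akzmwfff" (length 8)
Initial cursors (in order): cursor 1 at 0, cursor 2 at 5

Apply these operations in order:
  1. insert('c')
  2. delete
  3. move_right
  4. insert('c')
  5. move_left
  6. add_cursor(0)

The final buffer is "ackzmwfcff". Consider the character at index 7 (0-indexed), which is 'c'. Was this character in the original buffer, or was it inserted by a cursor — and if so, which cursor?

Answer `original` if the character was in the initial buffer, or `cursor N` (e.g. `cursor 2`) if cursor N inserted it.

Answer: cursor 2

Derivation:
After op 1 (insert('c')): buffer="cakzmwcfff" (len 10), cursors c1@1 c2@7, authorship 1.....2...
After op 2 (delete): buffer="akzmwfff" (len 8), cursors c1@0 c2@5, authorship ........
After op 3 (move_right): buffer="akzmwfff" (len 8), cursors c1@1 c2@6, authorship ........
After op 4 (insert('c')): buffer="ackzmwfcff" (len 10), cursors c1@2 c2@8, authorship .1.....2..
After op 5 (move_left): buffer="ackzmwfcff" (len 10), cursors c1@1 c2@7, authorship .1.....2..
After op 6 (add_cursor(0)): buffer="ackzmwfcff" (len 10), cursors c3@0 c1@1 c2@7, authorship .1.....2..
Authorship (.=original, N=cursor N): . 1 . . . . . 2 . .
Index 7: author = 2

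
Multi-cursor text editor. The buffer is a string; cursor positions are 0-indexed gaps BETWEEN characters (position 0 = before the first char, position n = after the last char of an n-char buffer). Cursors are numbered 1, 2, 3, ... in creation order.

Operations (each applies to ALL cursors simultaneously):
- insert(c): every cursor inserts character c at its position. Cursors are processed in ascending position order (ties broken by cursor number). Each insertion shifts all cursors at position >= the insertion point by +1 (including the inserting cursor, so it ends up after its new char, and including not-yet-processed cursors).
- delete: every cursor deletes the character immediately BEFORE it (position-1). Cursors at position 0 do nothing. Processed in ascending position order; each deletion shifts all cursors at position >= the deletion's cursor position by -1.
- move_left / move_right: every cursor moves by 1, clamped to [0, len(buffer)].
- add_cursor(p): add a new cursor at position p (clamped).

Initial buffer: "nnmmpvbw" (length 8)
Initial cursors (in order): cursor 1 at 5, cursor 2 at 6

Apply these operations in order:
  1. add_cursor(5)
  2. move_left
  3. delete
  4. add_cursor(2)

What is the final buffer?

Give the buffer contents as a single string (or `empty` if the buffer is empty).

Answer: nnvbw

Derivation:
After op 1 (add_cursor(5)): buffer="nnmmpvbw" (len 8), cursors c1@5 c3@5 c2@6, authorship ........
After op 2 (move_left): buffer="nnmmpvbw" (len 8), cursors c1@4 c3@4 c2@5, authorship ........
After op 3 (delete): buffer="nnvbw" (len 5), cursors c1@2 c2@2 c3@2, authorship .....
After op 4 (add_cursor(2)): buffer="nnvbw" (len 5), cursors c1@2 c2@2 c3@2 c4@2, authorship .....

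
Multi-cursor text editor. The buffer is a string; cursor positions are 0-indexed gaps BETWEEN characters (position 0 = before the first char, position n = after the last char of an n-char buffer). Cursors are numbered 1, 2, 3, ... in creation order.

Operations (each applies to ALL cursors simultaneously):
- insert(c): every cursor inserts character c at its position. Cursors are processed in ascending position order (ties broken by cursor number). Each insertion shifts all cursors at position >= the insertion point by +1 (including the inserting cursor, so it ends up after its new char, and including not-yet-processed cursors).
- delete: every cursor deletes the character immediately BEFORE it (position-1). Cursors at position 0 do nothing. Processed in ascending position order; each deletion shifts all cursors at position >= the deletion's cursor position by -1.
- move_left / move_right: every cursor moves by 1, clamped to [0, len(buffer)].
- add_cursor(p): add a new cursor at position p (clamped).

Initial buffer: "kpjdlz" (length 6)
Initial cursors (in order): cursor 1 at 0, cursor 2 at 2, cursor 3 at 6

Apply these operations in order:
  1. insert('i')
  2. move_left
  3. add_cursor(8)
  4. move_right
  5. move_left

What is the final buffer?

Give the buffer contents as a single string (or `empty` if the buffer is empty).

Answer: ikpijdlzi

Derivation:
After op 1 (insert('i')): buffer="ikpijdlzi" (len 9), cursors c1@1 c2@4 c3@9, authorship 1..2....3
After op 2 (move_left): buffer="ikpijdlzi" (len 9), cursors c1@0 c2@3 c3@8, authorship 1..2....3
After op 3 (add_cursor(8)): buffer="ikpijdlzi" (len 9), cursors c1@0 c2@3 c3@8 c4@8, authorship 1..2....3
After op 4 (move_right): buffer="ikpijdlzi" (len 9), cursors c1@1 c2@4 c3@9 c4@9, authorship 1..2....3
After op 5 (move_left): buffer="ikpijdlzi" (len 9), cursors c1@0 c2@3 c3@8 c4@8, authorship 1..2....3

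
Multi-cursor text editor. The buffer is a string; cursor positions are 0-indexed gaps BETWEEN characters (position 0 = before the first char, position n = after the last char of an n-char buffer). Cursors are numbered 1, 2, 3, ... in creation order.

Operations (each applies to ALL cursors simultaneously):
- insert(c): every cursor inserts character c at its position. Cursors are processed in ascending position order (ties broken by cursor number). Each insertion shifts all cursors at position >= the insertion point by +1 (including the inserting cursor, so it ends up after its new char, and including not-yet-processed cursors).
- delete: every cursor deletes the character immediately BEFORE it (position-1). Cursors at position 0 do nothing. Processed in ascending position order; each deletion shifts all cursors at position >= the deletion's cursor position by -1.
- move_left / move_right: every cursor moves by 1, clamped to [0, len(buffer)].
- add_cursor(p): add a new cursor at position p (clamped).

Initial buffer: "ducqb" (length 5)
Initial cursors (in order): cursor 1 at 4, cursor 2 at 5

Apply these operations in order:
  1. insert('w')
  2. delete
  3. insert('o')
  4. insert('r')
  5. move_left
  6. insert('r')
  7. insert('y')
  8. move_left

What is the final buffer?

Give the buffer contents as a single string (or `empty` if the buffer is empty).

Answer: ducqoryrboryr

Derivation:
After op 1 (insert('w')): buffer="ducqwbw" (len 7), cursors c1@5 c2@7, authorship ....1.2
After op 2 (delete): buffer="ducqb" (len 5), cursors c1@4 c2@5, authorship .....
After op 3 (insert('o')): buffer="ducqobo" (len 7), cursors c1@5 c2@7, authorship ....1.2
After op 4 (insert('r')): buffer="ducqorbor" (len 9), cursors c1@6 c2@9, authorship ....11.22
After op 5 (move_left): buffer="ducqorbor" (len 9), cursors c1@5 c2@8, authorship ....11.22
After op 6 (insert('r')): buffer="ducqorrborr" (len 11), cursors c1@6 c2@10, authorship ....111.222
After op 7 (insert('y')): buffer="ducqoryrboryr" (len 13), cursors c1@7 c2@12, authorship ....1111.2222
After op 8 (move_left): buffer="ducqoryrboryr" (len 13), cursors c1@6 c2@11, authorship ....1111.2222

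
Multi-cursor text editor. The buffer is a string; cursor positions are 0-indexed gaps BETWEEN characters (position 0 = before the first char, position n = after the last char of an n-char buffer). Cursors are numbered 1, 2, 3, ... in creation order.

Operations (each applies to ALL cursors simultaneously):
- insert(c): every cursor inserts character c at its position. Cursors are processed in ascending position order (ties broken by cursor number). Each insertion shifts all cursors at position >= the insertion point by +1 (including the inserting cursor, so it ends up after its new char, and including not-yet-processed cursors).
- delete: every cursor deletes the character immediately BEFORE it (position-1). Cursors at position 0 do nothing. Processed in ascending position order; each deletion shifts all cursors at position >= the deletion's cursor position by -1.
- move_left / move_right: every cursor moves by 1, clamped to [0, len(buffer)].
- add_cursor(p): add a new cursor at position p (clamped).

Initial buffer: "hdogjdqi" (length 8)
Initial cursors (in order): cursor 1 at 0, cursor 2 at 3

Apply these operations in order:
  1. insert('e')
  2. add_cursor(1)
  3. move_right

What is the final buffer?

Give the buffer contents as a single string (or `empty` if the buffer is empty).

Answer: ehdoegjdqi

Derivation:
After op 1 (insert('e')): buffer="ehdoegjdqi" (len 10), cursors c1@1 c2@5, authorship 1...2.....
After op 2 (add_cursor(1)): buffer="ehdoegjdqi" (len 10), cursors c1@1 c3@1 c2@5, authorship 1...2.....
After op 3 (move_right): buffer="ehdoegjdqi" (len 10), cursors c1@2 c3@2 c2@6, authorship 1...2.....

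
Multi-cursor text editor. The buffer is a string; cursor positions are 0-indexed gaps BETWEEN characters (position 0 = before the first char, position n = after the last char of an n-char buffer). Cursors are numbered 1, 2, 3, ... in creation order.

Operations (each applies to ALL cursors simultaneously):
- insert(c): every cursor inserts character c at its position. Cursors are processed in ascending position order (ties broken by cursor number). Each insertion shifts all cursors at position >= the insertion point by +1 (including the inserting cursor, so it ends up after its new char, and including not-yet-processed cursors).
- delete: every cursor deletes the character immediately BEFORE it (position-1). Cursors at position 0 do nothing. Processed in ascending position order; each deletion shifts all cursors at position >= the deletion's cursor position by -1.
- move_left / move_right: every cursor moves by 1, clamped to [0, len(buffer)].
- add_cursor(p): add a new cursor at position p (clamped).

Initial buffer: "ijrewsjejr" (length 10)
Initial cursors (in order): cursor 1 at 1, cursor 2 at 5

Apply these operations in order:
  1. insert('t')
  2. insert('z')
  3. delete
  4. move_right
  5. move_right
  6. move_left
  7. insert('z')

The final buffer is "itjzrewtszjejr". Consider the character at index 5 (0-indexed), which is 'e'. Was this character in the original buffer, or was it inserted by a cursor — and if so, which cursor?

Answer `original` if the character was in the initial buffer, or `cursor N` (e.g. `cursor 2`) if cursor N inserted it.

After op 1 (insert('t')): buffer="itjrewtsjejr" (len 12), cursors c1@2 c2@7, authorship .1....2.....
After op 2 (insert('z')): buffer="itzjrewtzsjejr" (len 14), cursors c1@3 c2@9, authorship .11....22.....
After op 3 (delete): buffer="itjrewtsjejr" (len 12), cursors c1@2 c2@7, authorship .1....2.....
After op 4 (move_right): buffer="itjrewtsjejr" (len 12), cursors c1@3 c2@8, authorship .1....2.....
After op 5 (move_right): buffer="itjrewtsjejr" (len 12), cursors c1@4 c2@9, authorship .1....2.....
After op 6 (move_left): buffer="itjrewtsjejr" (len 12), cursors c1@3 c2@8, authorship .1....2.....
After op 7 (insert('z')): buffer="itjzrewtszjejr" (len 14), cursors c1@4 c2@10, authorship .1.1...2.2....
Authorship (.=original, N=cursor N): . 1 . 1 . . . 2 . 2 . . . .
Index 5: author = original

Answer: original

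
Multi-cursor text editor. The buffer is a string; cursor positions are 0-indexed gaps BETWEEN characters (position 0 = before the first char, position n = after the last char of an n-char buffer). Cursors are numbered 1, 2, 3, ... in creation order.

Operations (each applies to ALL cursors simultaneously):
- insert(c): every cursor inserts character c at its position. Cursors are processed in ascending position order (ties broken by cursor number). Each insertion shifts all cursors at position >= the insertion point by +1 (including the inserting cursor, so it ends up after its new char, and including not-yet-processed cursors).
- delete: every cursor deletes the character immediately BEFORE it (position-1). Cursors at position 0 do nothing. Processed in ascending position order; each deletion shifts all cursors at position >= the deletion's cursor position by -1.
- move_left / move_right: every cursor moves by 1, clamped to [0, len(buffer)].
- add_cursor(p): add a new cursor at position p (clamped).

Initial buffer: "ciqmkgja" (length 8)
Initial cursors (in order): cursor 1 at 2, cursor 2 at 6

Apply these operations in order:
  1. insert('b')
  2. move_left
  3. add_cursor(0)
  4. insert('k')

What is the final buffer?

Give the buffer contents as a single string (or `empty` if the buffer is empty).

After op 1 (insert('b')): buffer="cibqmkgbja" (len 10), cursors c1@3 c2@8, authorship ..1....2..
After op 2 (move_left): buffer="cibqmkgbja" (len 10), cursors c1@2 c2@7, authorship ..1....2..
After op 3 (add_cursor(0)): buffer="cibqmkgbja" (len 10), cursors c3@0 c1@2 c2@7, authorship ..1....2..
After op 4 (insert('k')): buffer="kcikbqmkgkbja" (len 13), cursors c3@1 c1@4 c2@10, authorship 3..11....22..

Answer: kcikbqmkgkbja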